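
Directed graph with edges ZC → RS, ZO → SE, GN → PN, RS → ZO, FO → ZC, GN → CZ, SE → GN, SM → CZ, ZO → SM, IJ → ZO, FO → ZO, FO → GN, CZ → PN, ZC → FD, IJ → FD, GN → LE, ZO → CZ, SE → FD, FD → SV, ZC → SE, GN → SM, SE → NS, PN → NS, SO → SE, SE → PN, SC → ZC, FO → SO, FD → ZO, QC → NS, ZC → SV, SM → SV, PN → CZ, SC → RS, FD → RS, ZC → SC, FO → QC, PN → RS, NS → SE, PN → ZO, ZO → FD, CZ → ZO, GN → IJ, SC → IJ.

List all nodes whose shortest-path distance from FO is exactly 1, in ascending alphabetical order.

Level 0: FO
Level 1: GN, QC, SO, ZC, ZO
Level 2: CZ, FD, IJ, LE, NS, PN, RS, SC, SE, SM, SV

GN, QC, SO, ZC, ZO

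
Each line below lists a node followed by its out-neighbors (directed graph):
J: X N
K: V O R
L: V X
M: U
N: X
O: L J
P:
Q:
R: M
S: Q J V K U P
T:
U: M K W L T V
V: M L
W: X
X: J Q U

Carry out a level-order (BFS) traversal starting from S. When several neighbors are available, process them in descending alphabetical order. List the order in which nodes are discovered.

Visit S; enqueue V, U, Q, P, K, J → queue [V, U, Q, P, K, J]
Visit V; enqueue M, L → queue [U, Q, P, K, J, M, L]
Visit U; enqueue W, T → queue [Q, P, K, J, M, L, W, T]
Visit Q → queue [P, K, J, M, L, W, T]
Visit P → queue [K, J, M, L, W, T]
Visit K; enqueue R, O → queue [J, M, L, W, T, R, O]
Visit J; enqueue X, N → queue [M, L, W, T, R, O, X, N]
Visit M → queue [L, W, T, R, O, X, N]
Visit L → queue [W, T, R, O, X, N]
Visit W → queue [T, R, O, X, N]
Visit T → queue [R, O, X, N]
Visit R → queue [O, X, N]
Visit O → queue [X, N]
Visit X → queue [N]
Visit N → queue []

S V U Q P K J M L W T R O X N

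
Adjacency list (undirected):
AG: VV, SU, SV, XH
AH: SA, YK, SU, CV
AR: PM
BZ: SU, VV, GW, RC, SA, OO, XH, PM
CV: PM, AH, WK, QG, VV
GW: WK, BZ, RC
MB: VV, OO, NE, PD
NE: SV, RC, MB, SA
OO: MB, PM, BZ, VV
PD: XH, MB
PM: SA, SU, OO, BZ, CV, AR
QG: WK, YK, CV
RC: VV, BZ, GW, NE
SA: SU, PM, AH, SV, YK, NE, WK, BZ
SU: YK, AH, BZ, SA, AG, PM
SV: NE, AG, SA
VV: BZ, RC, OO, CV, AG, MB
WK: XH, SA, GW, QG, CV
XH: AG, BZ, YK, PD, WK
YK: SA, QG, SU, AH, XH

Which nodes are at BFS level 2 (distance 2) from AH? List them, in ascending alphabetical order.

Level 0: AH
Level 1: CV, SA, SU, YK
Level 2: AG, BZ, NE, PM, QG, SV, VV, WK, XH
Level 3: AR, GW, MB, OO, PD, RC

AG, BZ, NE, PM, QG, SV, VV, WK, XH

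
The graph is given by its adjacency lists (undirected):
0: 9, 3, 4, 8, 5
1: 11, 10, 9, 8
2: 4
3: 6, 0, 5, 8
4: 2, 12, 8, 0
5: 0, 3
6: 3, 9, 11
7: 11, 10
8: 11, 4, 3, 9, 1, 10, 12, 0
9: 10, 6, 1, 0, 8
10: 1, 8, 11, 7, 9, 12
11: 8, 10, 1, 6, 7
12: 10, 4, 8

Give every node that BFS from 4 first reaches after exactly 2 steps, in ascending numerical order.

1, 3, 5, 9, 10, 11

Level 0: 4
Level 1: 0, 2, 8, 12
Level 2: 1, 3, 5, 9, 10, 11
Level 3: 6, 7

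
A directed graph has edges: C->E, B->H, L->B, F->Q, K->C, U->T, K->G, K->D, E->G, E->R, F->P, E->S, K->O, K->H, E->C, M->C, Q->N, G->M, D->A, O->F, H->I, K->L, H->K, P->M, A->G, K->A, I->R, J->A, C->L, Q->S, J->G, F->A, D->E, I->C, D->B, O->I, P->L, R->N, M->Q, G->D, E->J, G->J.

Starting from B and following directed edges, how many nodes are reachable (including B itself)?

19

BFS from B visits: B, H, I, K, C, R, A, D, G, L, O, E, N, J, M, F, S, Q, P
Reachable nodes: 19 of 21 total.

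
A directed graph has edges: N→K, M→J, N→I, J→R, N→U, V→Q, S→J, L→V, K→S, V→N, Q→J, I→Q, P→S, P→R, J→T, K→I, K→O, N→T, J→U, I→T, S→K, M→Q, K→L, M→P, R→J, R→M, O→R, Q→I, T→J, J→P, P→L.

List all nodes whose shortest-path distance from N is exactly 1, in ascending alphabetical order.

I, K, T, U

Level 0: N
Level 1: I, K, T, U
Level 2: J, L, O, Q, S
Level 3: P, R, V
Level 4: M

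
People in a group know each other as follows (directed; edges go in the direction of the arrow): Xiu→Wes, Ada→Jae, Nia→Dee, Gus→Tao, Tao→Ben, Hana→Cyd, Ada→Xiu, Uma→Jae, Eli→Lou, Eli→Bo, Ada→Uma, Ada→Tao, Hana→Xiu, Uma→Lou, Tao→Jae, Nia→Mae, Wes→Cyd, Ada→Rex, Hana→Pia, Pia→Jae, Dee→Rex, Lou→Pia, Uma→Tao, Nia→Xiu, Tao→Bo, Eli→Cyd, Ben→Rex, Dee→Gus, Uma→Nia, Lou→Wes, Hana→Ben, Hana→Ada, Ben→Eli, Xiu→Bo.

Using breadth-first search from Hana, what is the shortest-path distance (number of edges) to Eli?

Level 0: Hana
Level 1: Ada, Ben, Cyd, Pia, Xiu
Level 2: Bo, Eli, Jae, Rex, Tao, Uma, Wes
Level 3: Lou, Nia
Level 4: Dee, Mae
Level 5: Gus
Eli first appears at level 2.

2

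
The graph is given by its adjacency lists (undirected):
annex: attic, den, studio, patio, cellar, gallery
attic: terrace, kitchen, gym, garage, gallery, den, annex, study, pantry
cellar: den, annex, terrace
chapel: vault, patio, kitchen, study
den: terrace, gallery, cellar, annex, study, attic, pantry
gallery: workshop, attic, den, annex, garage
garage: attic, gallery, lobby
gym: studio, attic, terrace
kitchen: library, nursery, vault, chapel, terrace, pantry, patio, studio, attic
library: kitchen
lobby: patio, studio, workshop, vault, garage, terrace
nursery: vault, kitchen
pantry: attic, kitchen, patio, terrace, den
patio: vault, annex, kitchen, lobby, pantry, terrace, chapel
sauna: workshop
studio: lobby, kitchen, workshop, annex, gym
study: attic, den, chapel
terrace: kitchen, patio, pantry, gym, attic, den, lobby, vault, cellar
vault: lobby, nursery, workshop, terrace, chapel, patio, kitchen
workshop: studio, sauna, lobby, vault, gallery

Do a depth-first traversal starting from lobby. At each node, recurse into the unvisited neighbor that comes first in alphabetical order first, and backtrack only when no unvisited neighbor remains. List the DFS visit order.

lobby, garage, attic, annex, cellar, den, gallery, workshop, sauna, studio, gym, terrace, kitchen, chapel, patio, pantry, vault, nursery, study, library

Visit lobby
lobby → garage
garage → attic
attic → annex
annex → cellar
cellar → den
den → gallery
gallery → workshop
workshop → sauna
workshop → studio
studio → gym
gym → terrace
terrace → kitchen
kitchen → chapel
chapel → patio
patio → pantry
patio → vault
vault → nursery
chapel → study
kitchen → library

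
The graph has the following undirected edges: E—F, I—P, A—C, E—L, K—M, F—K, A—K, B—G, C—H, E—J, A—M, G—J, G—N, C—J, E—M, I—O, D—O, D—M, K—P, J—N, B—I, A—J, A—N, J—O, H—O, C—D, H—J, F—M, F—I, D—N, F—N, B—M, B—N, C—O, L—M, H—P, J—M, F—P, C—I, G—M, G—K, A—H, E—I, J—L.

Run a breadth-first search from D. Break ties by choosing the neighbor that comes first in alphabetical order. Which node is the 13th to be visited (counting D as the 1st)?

Visit D; enqueue C, M, N, O → queue [C, M, N, O]
Visit C; enqueue A, H, I, J → queue [M, N, O, A, H, I, J]
Visit M; enqueue B, E, F, G, K, L → queue [N, O, A, H, I, J, B, E, F, G, K, L]
Visit N → queue [O, A, H, I, J, B, E, F, G, K, L]
Visit O → queue [A, H, I, J, B, E, F, G, K, L]
Visit A → queue [H, I, J, B, E, F, G, K, L]
Visit H; enqueue P → queue [I, J, B, E, F, G, K, L, P]
Visit I → queue [J, B, E, F, G, K, L, P]
Visit J → queue [B, E, F, G, K, L, P]
Visit B → queue [E, F, G, K, L, P]
Visit E → queue [F, G, K, L, P]
Visit F → queue [G, K, L, P]
Visit G → queue [K, L, P]
Visit K → queue [L, P]
Visit L → queue [P]
Visit P → queue []

Visit order: D, C, M, N, O, A, H, I, J, B, E, F, G, K, L, P

G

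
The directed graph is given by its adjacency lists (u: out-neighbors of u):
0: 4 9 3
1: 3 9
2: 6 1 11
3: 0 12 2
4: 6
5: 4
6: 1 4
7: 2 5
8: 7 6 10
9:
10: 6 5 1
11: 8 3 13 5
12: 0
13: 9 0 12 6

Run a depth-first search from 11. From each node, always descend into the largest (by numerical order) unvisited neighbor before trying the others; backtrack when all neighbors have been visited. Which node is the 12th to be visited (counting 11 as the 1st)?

10

Visit 11
11 → 13
13 → 12
12 → 0
0 → 9
0 → 4
4 → 6
6 → 1
1 → 3
3 → 2
11 → 8
8 → 10
10 → 5
8 → 7

Visit order: 11, 13, 12, 0, 9, 4, 6, 1, 3, 2, 8, 10, 5, 7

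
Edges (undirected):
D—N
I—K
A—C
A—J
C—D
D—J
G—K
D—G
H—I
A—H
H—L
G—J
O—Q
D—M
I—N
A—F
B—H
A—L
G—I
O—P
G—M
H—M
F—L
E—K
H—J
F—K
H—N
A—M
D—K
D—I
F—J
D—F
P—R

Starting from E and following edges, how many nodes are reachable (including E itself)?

BFS from E visits: E, K, I, G, F, D, N, H, M, J, L, A, C, B
Reachable nodes: 14 of 18 total.

14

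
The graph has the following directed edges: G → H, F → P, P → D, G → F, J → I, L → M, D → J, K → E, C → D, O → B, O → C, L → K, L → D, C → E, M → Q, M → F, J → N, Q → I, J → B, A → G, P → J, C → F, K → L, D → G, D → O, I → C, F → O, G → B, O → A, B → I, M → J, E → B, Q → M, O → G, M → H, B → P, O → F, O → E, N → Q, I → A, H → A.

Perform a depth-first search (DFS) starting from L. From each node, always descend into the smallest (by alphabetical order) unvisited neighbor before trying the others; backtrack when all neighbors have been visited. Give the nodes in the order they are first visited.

Visit L
L → D
D → G
G → B
B → I
I → A
I → C
C → E
C → F
F → O
F → P
P → J
J → N
N → Q
Q → M
M → H
L → K

L → D → G → B → I → A → C → E → F → O → P → J → N → Q → M → H → K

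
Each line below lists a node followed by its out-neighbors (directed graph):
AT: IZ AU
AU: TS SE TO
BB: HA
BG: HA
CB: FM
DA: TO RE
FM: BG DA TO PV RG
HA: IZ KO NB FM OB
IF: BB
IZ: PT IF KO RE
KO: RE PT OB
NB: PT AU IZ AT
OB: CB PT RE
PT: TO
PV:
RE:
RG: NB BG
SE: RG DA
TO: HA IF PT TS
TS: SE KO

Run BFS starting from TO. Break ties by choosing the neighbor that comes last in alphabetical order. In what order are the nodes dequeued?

Visit TO; enqueue TS, PT, IF, HA → queue [TS, PT, IF, HA]
Visit TS; enqueue SE, KO → queue [PT, IF, HA, SE, KO]
Visit PT → queue [IF, HA, SE, KO]
Visit IF; enqueue BB → queue [HA, SE, KO, BB]
Visit HA; enqueue OB, NB, IZ, FM → queue [SE, KO, BB, OB, NB, IZ, FM]
Visit SE; enqueue RG, DA → queue [KO, BB, OB, NB, IZ, FM, RG, DA]
Visit KO; enqueue RE → queue [BB, OB, NB, IZ, FM, RG, DA, RE]
Visit BB → queue [OB, NB, IZ, FM, RG, DA, RE]
Visit OB; enqueue CB → queue [NB, IZ, FM, RG, DA, RE, CB]
Visit NB; enqueue AU, AT → queue [IZ, FM, RG, DA, RE, CB, AU, AT]
Visit IZ → queue [FM, RG, DA, RE, CB, AU, AT]
Visit FM; enqueue PV, BG → queue [RG, DA, RE, CB, AU, AT, PV, BG]
Visit RG → queue [DA, RE, CB, AU, AT, PV, BG]
Visit DA → queue [RE, CB, AU, AT, PV, BG]
Visit RE → queue [CB, AU, AT, PV, BG]
Visit CB → queue [AU, AT, PV, BG]
Visit AU → queue [AT, PV, BG]
Visit AT → queue [PV, BG]
Visit PV → queue [BG]
Visit BG → queue []

TO → TS → PT → IF → HA → SE → KO → BB → OB → NB → IZ → FM → RG → DA → RE → CB → AU → AT → PV → BG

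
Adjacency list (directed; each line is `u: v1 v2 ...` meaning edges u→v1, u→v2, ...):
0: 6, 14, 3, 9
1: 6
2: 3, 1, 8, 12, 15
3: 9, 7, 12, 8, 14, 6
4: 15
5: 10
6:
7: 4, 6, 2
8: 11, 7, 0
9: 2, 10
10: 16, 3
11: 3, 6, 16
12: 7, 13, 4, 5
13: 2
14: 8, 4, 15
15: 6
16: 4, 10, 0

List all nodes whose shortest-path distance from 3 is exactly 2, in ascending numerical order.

Level 0: 3
Level 1: 6, 7, 8, 9, 12, 14
Level 2: 0, 2, 4, 5, 10, 11, 13, 15
Level 3: 1, 16

0, 2, 4, 5, 10, 11, 13, 15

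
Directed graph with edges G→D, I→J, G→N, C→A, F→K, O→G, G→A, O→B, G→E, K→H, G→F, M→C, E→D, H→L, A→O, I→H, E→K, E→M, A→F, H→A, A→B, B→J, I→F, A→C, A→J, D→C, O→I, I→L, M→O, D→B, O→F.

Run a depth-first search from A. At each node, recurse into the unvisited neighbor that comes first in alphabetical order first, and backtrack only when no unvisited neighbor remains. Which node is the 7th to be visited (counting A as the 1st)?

H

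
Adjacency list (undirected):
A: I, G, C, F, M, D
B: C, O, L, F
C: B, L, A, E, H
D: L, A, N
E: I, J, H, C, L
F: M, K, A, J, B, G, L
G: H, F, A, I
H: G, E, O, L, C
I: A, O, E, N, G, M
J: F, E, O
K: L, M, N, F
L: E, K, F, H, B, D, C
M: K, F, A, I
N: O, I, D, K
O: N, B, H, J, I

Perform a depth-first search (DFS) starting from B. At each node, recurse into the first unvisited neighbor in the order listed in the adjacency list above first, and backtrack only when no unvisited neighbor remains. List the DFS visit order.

Visit B
B → C
C → L
L → E
E → I
I → A
A → G
G → H
H → O
O → N
N → D
N → K
K → M
M → F
F → J

B, C, L, E, I, A, G, H, O, N, D, K, M, F, J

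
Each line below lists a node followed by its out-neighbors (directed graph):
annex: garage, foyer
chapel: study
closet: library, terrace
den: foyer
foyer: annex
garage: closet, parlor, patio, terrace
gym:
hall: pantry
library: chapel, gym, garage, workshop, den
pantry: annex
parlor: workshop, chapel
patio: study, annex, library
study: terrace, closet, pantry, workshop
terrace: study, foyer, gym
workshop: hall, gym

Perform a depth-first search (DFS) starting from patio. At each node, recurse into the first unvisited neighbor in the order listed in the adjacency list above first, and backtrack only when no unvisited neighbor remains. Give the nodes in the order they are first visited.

Visit patio
patio → study
study → terrace
terrace → foyer
foyer → annex
annex → garage
garage → closet
closet → library
library → chapel
library → gym
library → workshop
workshop → hall
hall → pantry
library → den
garage → parlor

patio → study → terrace → foyer → annex → garage → closet → library → chapel → gym → workshop → hall → pantry → den → parlor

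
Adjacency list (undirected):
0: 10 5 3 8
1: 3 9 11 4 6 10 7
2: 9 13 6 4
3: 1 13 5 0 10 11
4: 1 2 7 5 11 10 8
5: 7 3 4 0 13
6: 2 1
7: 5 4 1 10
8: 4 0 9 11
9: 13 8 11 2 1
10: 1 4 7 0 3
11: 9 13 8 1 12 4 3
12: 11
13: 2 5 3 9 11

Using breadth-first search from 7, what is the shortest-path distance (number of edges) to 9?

Level 0: 7
Level 1: 1, 4, 5, 10
Level 2: 0, 2, 3, 6, 8, 9, 11, 13
Level 3: 12
9 first appears at level 2.

2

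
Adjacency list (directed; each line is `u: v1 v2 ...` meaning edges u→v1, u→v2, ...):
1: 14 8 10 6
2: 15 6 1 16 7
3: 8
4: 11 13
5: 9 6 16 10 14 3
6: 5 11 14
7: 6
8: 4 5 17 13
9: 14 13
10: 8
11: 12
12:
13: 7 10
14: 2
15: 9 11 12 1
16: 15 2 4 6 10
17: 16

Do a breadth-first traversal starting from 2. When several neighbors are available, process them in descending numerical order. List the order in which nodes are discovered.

Visit 2; enqueue 16, 15, 7, 6, 1 → queue [16, 15, 7, 6, 1]
Visit 16; enqueue 10, 4 → queue [15, 7, 6, 1, 10, 4]
Visit 15; enqueue 12, 11, 9 → queue [7, 6, 1, 10, 4, 12, 11, 9]
Visit 7 → queue [6, 1, 10, 4, 12, 11, 9]
Visit 6; enqueue 14, 5 → queue [1, 10, 4, 12, 11, 9, 14, 5]
Visit 1; enqueue 8 → queue [10, 4, 12, 11, 9, 14, 5, 8]
Visit 10 → queue [4, 12, 11, 9, 14, 5, 8]
Visit 4; enqueue 13 → queue [12, 11, 9, 14, 5, 8, 13]
Visit 12 → queue [11, 9, 14, 5, 8, 13]
Visit 11 → queue [9, 14, 5, 8, 13]
Visit 9 → queue [14, 5, 8, 13]
Visit 14 → queue [5, 8, 13]
Visit 5; enqueue 3 → queue [8, 13, 3]
Visit 8; enqueue 17 → queue [13, 3, 17]
Visit 13 → queue [3, 17]
Visit 3 → queue [17]
Visit 17 → queue []

2 -> 16 -> 15 -> 7 -> 6 -> 1 -> 10 -> 4 -> 12 -> 11 -> 9 -> 14 -> 5 -> 8 -> 13 -> 3 -> 17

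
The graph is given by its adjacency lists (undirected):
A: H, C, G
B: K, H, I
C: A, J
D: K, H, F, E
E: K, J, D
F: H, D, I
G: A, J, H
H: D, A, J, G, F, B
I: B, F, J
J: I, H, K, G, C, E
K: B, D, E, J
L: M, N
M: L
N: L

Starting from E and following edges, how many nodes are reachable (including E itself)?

BFS from E visits: E, K, J, D, B, I, H, G, C, F, A
Reachable nodes: 11 of 14 total.

11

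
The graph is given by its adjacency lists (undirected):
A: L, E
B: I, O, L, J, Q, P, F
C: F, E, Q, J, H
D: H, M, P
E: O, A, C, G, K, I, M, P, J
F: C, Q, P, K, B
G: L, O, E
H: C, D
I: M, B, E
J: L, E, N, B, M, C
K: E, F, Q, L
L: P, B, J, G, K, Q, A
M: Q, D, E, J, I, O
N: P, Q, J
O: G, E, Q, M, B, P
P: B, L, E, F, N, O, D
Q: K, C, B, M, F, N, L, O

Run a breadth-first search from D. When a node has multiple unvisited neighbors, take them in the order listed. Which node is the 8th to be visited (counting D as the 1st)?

J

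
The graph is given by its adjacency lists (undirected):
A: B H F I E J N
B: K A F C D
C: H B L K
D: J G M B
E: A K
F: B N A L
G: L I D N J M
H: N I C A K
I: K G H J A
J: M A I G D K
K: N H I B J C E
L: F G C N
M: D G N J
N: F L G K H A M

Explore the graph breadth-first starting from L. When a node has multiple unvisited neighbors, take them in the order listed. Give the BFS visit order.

L → F → G → C → N → B → A → I → D → J → M → H → K → E

Visit L; enqueue F, G, C, N → queue [F, G, C, N]
Visit F; enqueue B, A → queue [G, C, N, B, A]
Visit G; enqueue I, D, J, M → queue [C, N, B, A, I, D, J, M]
Visit C; enqueue H, K → queue [N, B, A, I, D, J, M, H, K]
Visit N → queue [B, A, I, D, J, M, H, K]
Visit B → queue [A, I, D, J, M, H, K]
Visit A; enqueue E → queue [I, D, J, M, H, K, E]
Visit I → queue [D, J, M, H, K, E]
Visit D → queue [J, M, H, K, E]
Visit J → queue [M, H, K, E]
Visit M → queue [H, K, E]
Visit H → queue [K, E]
Visit K → queue [E]
Visit E → queue []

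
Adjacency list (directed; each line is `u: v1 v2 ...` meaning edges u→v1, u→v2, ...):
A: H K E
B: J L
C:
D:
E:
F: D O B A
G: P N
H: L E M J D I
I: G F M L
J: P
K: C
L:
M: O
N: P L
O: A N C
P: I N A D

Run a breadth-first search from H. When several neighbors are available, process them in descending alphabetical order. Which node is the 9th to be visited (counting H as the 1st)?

Visit H; enqueue M, L, J, I, E, D → queue [M, L, J, I, E, D]
Visit M; enqueue O → queue [L, J, I, E, D, O]
Visit L → queue [J, I, E, D, O]
Visit J; enqueue P → queue [I, E, D, O, P]
Visit I; enqueue G, F → queue [E, D, O, P, G, F]
Visit E → queue [D, O, P, G, F]
Visit D → queue [O, P, G, F]
Visit O; enqueue N, C, A → queue [P, G, F, N, C, A]
Visit P → queue [G, F, N, C, A]
Visit G → queue [F, N, C, A]
Visit F; enqueue B → queue [N, C, A, B]
Visit N → queue [C, A, B]
Visit C → queue [A, B]
Visit A; enqueue K → queue [B, K]
Visit B → queue [K]
Visit K → queue []

Visit order: H, M, L, J, I, E, D, O, P, G, F, N, C, A, B, K

P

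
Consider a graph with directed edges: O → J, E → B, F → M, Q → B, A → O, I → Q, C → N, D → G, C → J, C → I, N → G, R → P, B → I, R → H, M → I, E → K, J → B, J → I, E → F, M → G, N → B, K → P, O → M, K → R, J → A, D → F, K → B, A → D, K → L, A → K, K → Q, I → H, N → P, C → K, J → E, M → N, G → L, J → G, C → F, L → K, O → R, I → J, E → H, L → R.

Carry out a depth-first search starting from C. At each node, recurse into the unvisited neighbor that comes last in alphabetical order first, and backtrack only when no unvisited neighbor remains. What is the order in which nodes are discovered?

Visit C
C → N
N → P
N → G
G → L
L → R
R → H
L → K
K → Q
Q → B
B → I
I → J
J → E
E → F
F → M
J → A
A → O
A → D

C -> N -> P -> G -> L -> R -> H -> K -> Q -> B -> I -> J -> E -> F -> M -> A -> O -> D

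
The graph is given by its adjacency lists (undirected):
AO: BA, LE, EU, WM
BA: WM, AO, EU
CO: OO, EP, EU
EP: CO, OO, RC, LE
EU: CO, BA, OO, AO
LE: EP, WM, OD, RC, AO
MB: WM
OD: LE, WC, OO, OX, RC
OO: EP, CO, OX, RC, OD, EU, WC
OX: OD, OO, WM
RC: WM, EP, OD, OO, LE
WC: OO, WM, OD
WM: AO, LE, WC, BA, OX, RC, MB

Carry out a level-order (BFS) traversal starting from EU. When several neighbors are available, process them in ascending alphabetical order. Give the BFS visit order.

EU AO BA CO OO LE WM EP OD OX RC WC MB

Visit EU; enqueue AO, BA, CO, OO → queue [AO, BA, CO, OO]
Visit AO; enqueue LE, WM → queue [BA, CO, OO, LE, WM]
Visit BA → queue [CO, OO, LE, WM]
Visit CO; enqueue EP → queue [OO, LE, WM, EP]
Visit OO; enqueue OD, OX, RC, WC → queue [LE, WM, EP, OD, OX, RC, WC]
Visit LE → queue [WM, EP, OD, OX, RC, WC]
Visit WM; enqueue MB → queue [EP, OD, OX, RC, WC, MB]
Visit EP → queue [OD, OX, RC, WC, MB]
Visit OD → queue [OX, RC, WC, MB]
Visit OX → queue [RC, WC, MB]
Visit RC → queue [WC, MB]
Visit WC → queue [MB]
Visit MB → queue []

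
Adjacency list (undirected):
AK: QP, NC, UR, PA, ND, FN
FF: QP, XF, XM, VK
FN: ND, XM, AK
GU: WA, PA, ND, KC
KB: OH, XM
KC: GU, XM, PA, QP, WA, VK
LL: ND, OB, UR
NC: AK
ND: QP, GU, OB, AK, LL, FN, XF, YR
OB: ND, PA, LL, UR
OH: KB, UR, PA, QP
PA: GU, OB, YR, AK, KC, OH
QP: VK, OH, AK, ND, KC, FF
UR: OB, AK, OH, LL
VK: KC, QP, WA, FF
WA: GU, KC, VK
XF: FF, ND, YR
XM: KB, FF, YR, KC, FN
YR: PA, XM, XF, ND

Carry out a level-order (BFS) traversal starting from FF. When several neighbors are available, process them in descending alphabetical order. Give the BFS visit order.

Visit FF; enqueue XM, XF, VK, QP → queue [XM, XF, VK, QP]
Visit XM; enqueue YR, KC, KB, FN → queue [XF, VK, QP, YR, KC, KB, FN]
Visit XF; enqueue ND → queue [VK, QP, YR, KC, KB, FN, ND]
Visit VK; enqueue WA → queue [QP, YR, KC, KB, FN, ND, WA]
Visit QP; enqueue OH, AK → queue [YR, KC, KB, FN, ND, WA, OH, AK]
Visit YR; enqueue PA → queue [KC, KB, FN, ND, WA, OH, AK, PA]
Visit KC; enqueue GU → queue [KB, FN, ND, WA, OH, AK, PA, GU]
Visit KB → queue [FN, ND, WA, OH, AK, PA, GU]
Visit FN → queue [ND, WA, OH, AK, PA, GU]
Visit ND; enqueue OB, LL → queue [WA, OH, AK, PA, GU, OB, LL]
Visit WA → queue [OH, AK, PA, GU, OB, LL]
Visit OH; enqueue UR → queue [AK, PA, GU, OB, LL, UR]
Visit AK; enqueue NC → queue [PA, GU, OB, LL, UR, NC]
Visit PA → queue [GU, OB, LL, UR, NC]
Visit GU → queue [OB, LL, UR, NC]
Visit OB → queue [LL, UR, NC]
Visit LL → queue [UR, NC]
Visit UR → queue [NC]
Visit NC → queue []

FF -> XM -> XF -> VK -> QP -> YR -> KC -> KB -> FN -> ND -> WA -> OH -> AK -> PA -> GU -> OB -> LL -> UR -> NC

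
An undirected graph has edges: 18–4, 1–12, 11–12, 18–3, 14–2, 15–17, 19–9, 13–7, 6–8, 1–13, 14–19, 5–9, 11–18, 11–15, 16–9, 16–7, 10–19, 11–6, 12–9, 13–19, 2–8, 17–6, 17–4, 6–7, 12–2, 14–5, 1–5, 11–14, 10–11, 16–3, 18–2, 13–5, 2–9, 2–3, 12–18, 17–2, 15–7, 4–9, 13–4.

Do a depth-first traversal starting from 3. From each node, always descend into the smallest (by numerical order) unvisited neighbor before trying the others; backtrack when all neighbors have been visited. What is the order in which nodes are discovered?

Visit 3
3 → 2
2 → 8
8 → 6
6 → 7
7 → 13
13 → 1
1 → 5
5 → 9
9 → 4
4 → 17
17 → 15
15 → 11
11 → 10
10 → 19
19 → 14
11 → 12
12 → 18
9 → 16

3 -> 2 -> 8 -> 6 -> 7 -> 13 -> 1 -> 5 -> 9 -> 4 -> 17 -> 15 -> 11 -> 10 -> 19 -> 14 -> 12 -> 18 -> 16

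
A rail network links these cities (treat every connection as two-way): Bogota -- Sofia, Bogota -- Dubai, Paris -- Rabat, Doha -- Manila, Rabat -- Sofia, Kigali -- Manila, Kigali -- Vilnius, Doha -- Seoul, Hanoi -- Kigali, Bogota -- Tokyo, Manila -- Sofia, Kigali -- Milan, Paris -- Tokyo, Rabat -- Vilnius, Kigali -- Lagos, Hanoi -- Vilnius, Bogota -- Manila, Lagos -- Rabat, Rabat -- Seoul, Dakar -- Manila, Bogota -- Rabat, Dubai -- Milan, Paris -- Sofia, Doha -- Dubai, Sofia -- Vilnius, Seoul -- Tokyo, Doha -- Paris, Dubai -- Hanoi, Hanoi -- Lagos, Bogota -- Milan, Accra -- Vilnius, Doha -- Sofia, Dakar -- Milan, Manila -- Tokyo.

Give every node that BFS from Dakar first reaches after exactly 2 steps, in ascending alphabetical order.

Level 0: Dakar
Level 1: Manila, Milan
Level 2: Bogota, Doha, Dubai, Kigali, Sofia, Tokyo
Level 3: Hanoi, Lagos, Paris, Rabat, Seoul, Vilnius
Level 4: Accra

Bogota, Doha, Dubai, Kigali, Sofia, Tokyo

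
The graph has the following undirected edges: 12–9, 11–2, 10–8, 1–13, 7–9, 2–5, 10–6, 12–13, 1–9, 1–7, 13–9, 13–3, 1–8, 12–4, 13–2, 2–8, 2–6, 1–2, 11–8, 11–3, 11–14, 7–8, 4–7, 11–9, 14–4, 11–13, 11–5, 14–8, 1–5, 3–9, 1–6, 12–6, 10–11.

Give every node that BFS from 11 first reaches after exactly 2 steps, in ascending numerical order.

1, 4, 6, 7, 12

Level 0: 11
Level 1: 2, 3, 5, 8, 9, 10, 13, 14
Level 2: 1, 4, 6, 7, 12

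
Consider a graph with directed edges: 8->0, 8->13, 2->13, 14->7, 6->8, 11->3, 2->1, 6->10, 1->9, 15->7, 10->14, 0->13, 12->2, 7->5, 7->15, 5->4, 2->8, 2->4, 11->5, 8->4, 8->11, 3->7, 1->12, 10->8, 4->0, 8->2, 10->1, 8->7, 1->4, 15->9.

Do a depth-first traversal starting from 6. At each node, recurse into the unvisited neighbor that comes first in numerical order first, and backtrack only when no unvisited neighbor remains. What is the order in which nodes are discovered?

Visit 6
6 → 8
8 → 0
0 → 13
8 → 2
2 → 1
1 → 4
1 → 9
1 → 12
8 → 7
7 → 5
7 → 15
8 → 11
11 → 3
6 → 10
10 → 14

6 8 0 13 2 1 4 9 12 7 5 15 11 3 10 14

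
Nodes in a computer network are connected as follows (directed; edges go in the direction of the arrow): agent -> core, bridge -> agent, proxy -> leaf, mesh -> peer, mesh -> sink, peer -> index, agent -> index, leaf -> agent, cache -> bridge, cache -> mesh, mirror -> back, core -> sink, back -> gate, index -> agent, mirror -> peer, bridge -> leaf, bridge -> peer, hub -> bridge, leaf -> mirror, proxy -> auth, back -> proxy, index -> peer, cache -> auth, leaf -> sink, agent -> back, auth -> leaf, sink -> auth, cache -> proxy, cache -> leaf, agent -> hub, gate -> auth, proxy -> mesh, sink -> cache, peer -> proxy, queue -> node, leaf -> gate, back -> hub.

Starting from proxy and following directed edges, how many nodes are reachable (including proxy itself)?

15

BFS from proxy visits: proxy, auth, leaf, mesh, agent, gate, mirror, sink, peer, back, core, hub, index, cache, bridge
Reachable nodes: 15 of 17 total.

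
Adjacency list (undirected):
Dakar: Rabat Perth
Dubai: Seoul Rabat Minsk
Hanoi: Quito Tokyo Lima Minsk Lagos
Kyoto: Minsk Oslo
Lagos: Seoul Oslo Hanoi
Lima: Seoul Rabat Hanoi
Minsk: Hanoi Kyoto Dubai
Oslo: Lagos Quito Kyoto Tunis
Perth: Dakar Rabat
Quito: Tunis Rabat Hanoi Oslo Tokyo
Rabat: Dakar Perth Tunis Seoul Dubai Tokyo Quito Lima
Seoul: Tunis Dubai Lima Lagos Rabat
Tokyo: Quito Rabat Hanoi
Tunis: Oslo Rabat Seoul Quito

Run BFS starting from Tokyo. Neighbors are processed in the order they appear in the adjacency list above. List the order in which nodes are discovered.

Visit Tokyo; enqueue Quito, Rabat, Hanoi → queue [Quito, Rabat, Hanoi]
Visit Quito; enqueue Tunis, Oslo → queue [Rabat, Hanoi, Tunis, Oslo]
Visit Rabat; enqueue Dakar, Perth, Seoul, Dubai, Lima → queue [Hanoi, Tunis, Oslo, Dakar, Perth, Seoul, Dubai, Lima]
Visit Hanoi; enqueue Minsk, Lagos → queue [Tunis, Oslo, Dakar, Perth, Seoul, Dubai, Lima, Minsk, Lagos]
Visit Tunis → queue [Oslo, Dakar, Perth, Seoul, Dubai, Lima, Minsk, Lagos]
Visit Oslo; enqueue Kyoto → queue [Dakar, Perth, Seoul, Dubai, Lima, Minsk, Lagos, Kyoto]
Visit Dakar → queue [Perth, Seoul, Dubai, Lima, Minsk, Lagos, Kyoto]
Visit Perth → queue [Seoul, Dubai, Lima, Minsk, Lagos, Kyoto]
Visit Seoul → queue [Dubai, Lima, Minsk, Lagos, Kyoto]
Visit Dubai → queue [Lima, Minsk, Lagos, Kyoto]
Visit Lima → queue [Minsk, Lagos, Kyoto]
Visit Minsk → queue [Lagos, Kyoto]
Visit Lagos → queue [Kyoto]
Visit Kyoto → queue []

Tokyo, Quito, Rabat, Hanoi, Tunis, Oslo, Dakar, Perth, Seoul, Dubai, Lima, Minsk, Lagos, Kyoto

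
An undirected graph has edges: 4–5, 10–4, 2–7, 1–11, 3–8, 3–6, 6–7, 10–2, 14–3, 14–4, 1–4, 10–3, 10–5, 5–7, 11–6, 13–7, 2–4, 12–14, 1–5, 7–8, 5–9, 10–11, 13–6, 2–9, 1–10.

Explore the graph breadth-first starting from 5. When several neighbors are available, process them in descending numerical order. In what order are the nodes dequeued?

Visit 5; enqueue 10, 9, 7, 4, 1 → queue [10, 9, 7, 4, 1]
Visit 10; enqueue 11, 3, 2 → queue [9, 7, 4, 1, 11, 3, 2]
Visit 9 → queue [7, 4, 1, 11, 3, 2]
Visit 7; enqueue 13, 8, 6 → queue [4, 1, 11, 3, 2, 13, 8, 6]
Visit 4; enqueue 14 → queue [1, 11, 3, 2, 13, 8, 6, 14]
Visit 1 → queue [11, 3, 2, 13, 8, 6, 14]
Visit 11 → queue [3, 2, 13, 8, 6, 14]
Visit 3 → queue [2, 13, 8, 6, 14]
Visit 2 → queue [13, 8, 6, 14]
Visit 13 → queue [8, 6, 14]
Visit 8 → queue [6, 14]
Visit 6 → queue [14]
Visit 14; enqueue 12 → queue [12]
Visit 12 → queue []

5, 10, 9, 7, 4, 1, 11, 3, 2, 13, 8, 6, 14, 12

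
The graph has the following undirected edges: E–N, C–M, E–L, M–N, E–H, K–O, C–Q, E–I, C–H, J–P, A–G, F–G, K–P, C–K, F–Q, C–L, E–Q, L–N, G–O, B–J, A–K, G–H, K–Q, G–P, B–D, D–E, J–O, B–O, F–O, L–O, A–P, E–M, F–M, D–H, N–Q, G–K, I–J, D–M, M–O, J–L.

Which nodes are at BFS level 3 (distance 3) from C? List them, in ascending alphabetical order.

Level 0: C
Level 1: H, K, L, M, Q
Level 2: A, D, E, F, G, J, N, O, P
Level 3: B, I

B, I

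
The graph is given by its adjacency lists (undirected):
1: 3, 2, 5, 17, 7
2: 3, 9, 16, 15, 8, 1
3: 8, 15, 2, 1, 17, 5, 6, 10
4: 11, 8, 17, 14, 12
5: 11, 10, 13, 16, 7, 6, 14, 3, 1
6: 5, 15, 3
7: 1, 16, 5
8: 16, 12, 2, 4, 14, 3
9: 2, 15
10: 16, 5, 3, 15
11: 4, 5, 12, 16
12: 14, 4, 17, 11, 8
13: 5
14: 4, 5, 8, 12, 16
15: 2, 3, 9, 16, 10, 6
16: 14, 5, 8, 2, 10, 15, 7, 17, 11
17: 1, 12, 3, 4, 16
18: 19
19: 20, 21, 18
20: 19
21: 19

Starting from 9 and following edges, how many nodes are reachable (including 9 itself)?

BFS from 9 visits: 9, 2, 15, 3, 16, 8, 1, 10, 6, 17, 5, 14, 7, 11, 12, 4, 13
Reachable nodes: 17 of 21 total.

17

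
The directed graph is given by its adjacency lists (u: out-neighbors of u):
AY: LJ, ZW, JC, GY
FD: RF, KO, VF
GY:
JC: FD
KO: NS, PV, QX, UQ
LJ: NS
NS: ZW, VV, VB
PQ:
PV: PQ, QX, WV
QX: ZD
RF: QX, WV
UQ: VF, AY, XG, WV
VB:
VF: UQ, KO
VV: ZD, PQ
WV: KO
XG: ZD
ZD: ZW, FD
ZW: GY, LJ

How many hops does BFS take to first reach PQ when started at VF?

3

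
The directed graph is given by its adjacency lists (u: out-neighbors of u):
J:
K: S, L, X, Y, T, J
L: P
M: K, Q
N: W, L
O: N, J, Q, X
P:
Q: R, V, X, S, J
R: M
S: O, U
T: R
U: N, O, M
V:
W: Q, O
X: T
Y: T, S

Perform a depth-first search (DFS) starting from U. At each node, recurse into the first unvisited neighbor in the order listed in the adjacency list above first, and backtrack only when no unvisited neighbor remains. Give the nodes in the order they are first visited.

U, N, W, Q, R, M, K, S, O, J, X, T, L, P, Y, V

Visit U
U → N
N → W
W → Q
Q → R
R → M
M → K
K → S
S → O
O → J
O → X
X → T
K → L
L → P
K → Y
Q → V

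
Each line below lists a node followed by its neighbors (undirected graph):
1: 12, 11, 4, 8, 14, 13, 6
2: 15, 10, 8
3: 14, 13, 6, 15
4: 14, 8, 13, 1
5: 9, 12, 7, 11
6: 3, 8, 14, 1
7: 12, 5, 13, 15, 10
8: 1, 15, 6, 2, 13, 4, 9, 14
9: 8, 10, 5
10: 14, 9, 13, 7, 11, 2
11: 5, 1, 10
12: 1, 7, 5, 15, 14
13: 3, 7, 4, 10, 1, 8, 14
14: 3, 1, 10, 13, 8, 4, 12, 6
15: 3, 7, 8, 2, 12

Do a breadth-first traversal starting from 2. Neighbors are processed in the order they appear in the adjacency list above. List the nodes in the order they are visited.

Visit 2; enqueue 15, 10, 8 → queue [15, 10, 8]
Visit 15; enqueue 3, 7, 12 → queue [10, 8, 3, 7, 12]
Visit 10; enqueue 14, 9, 13, 11 → queue [8, 3, 7, 12, 14, 9, 13, 11]
Visit 8; enqueue 1, 6, 4 → queue [3, 7, 12, 14, 9, 13, 11, 1, 6, 4]
Visit 3 → queue [7, 12, 14, 9, 13, 11, 1, 6, 4]
Visit 7; enqueue 5 → queue [12, 14, 9, 13, 11, 1, 6, 4, 5]
Visit 12 → queue [14, 9, 13, 11, 1, 6, 4, 5]
Visit 14 → queue [9, 13, 11, 1, 6, 4, 5]
Visit 9 → queue [13, 11, 1, 6, 4, 5]
Visit 13 → queue [11, 1, 6, 4, 5]
Visit 11 → queue [1, 6, 4, 5]
Visit 1 → queue [6, 4, 5]
Visit 6 → queue [4, 5]
Visit 4 → queue [5]
Visit 5 → queue []

2, 15, 10, 8, 3, 7, 12, 14, 9, 13, 11, 1, 6, 4, 5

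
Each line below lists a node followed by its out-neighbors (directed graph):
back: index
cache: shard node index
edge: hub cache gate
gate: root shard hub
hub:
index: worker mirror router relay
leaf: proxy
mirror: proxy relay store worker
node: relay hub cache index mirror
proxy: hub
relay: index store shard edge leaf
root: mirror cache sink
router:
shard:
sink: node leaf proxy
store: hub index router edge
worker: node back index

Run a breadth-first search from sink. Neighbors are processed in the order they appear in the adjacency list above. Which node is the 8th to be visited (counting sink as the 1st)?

index

Visit sink; enqueue node, leaf, proxy → queue [node, leaf, proxy]
Visit node; enqueue relay, hub, cache, index, mirror → queue [leaf, proxy, relay, hub, cache, index, mirror]
Visit leaf → queue [proxy, relay, hub, cache, index, mirror]
Visit proxy → queue [relay, hub, cache, index, mirror]
Visit relay; enqueue store, shard, edge → queue [hub, cache, index, mirror, store, shard, edge]
Visit hub → queue [cache, index, mirror, store, shard, edge]
Visit cache → queue [index, mirror, store, shard, edge]
Visit index; enqueue worker, router → queue [mirror, store, shard, edge, worker, router]
Visit mirror → queue [store, shard, edge, worker, router]
Visit store → queue [shard, edge, worker, router]
Visit shard → queue [edge, worker, router]
Visit edge; enqueue gate → queue [worker, router, gate]
Visit worker; enqueue back → queue [router, gate, back]
Visit router → queue [gate, back]
Visit gate; enqueue root → queue [back, root]
Visit back → queue [root]
Visit root → queue []

Visit order: sink, node, leaf, proxy, relay, hub, cache, index, mirror, store, shard, edge, worker, router, gate, back, root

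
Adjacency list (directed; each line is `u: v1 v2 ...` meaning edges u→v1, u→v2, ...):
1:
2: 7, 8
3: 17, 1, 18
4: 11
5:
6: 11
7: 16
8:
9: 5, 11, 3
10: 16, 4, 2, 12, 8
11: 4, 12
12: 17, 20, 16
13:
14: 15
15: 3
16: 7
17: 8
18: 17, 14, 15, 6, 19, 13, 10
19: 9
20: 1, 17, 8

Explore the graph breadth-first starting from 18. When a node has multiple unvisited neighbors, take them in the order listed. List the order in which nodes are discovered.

Visit 18; enqueue 17, 14, 15, 6, 19, 13, 10 → queue [17, 14, 15, 6, 19, 13, 10]
Visit 17; enqueue 8 → queue [14, 15, 6, 19, 13, 10, 8]
Visit 14 → queue [15, 6, 19, 13, 10, 8]
Visit 15; enqueue 3 → queue [6, 19, 13, 10, 8, 3]
Visit 6; enqueue 11 → queue [19, 13, 10, 8, 3, 11]
Visit 19; enqueue 9 → queue [13, 10, 8, 3, 11, 9]
Visit 13 → queue [10, 8, 3, 11, 9]
Visit 10; enqueue 16, 4, 2, 12 → queue [8, 3, 11, 9, 16, 4, 2, 12]
Visit 8 → queue [3, 11, 9, 16, 4, 2, 12]
Visit 3; enqueue 1 → queue [11, 9, 16, 4, 2, 12, 1]
Visit 11 → queue [9, 16, 4, 2, 12, 1]
Visit 9; enqueue 5 → queue [16, 4, 2, 12, 1, 5]
Visit 16; enqueue 7 → queue [4, 2, 12, 1, 5, 7]
Visit 4 → queue [2, 12, 1, 5, 7]
Visit 2 → queue [12, 1, 5, 7]
Visit 12; enqueue 20 → queue [1, 5, 7, 20]
Visit 1 → queue [5, 7, 20]
Visit 5 → queue [7, 20]
Visit 7 → queue [20]
Visit 20 → queue []

18 -> 17 -> 14 -> 15 -> 6 -> 19 -> 13 -> 10 -> 8 -> 3 -> 11 -> 9 -> 16 -> 4 -> 2 -> 12 -> 1 -> 5 -> 7 -> 20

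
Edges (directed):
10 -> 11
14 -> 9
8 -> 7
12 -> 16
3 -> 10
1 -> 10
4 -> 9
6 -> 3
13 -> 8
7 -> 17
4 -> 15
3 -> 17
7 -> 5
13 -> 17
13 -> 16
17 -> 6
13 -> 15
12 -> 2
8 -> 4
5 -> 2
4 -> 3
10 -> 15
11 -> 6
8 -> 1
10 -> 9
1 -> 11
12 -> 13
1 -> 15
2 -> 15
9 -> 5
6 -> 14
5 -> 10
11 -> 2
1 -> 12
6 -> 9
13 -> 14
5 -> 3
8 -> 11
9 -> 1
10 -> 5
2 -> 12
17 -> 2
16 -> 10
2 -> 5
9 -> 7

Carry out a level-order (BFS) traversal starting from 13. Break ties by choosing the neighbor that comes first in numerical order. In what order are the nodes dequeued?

13, 8, 14, 15, 16, 17, 1, 4, 7, 11, 9, 10, 2, 6, 12, 3, 5

Visit 13; enqueue 8, 14, 15, 16, 17 → queue [8, 14, 15, 16, 17]
Visit 8; enqueue 1, 4, 7, 11 → queue [14, 15, 16, 17, 1, 4, 7, 11]
Visit 14; enqueue 9 → queue [15, 16, 17, 1, 4, 7, 11, 9]
Visit 15 → queue [16, 17, 1, 4, 7, 11, 9]
Visit 16; enqueue 10 → queue [17, 1, 4, 7, 11, 9, 10]
Visit 17; enqueue 2, 6 → queue [1, 4, 7, 11, 9, 10, 2, 6]
Visit 1; enqueue 12 → queue [4, 7, 11, 9, 10, 2, 6, 12]
Visit 4; enqueue 3 → queue [7, 11, 9, 10, 2, 6, 12, 3]
Visit 7; enqueue 5 → queue [11, 9, 10, 2, 6, 12, 3, 5]
Visit 11 → queue [9, 10, 2, 6, 12, 3, 5]
Visit 9 → queue [10, 2, 6, 12, 3, 5]
Visit 10 → queue [2, 6, 12, 3, 5]
Visit 2 → queue [6, 12, 3, 5]
Visit 6 → queue [12, 3, 5]
Visit 12 → queue [3, 5]
Visit 3 → queue [5]
Visit 5 → queue []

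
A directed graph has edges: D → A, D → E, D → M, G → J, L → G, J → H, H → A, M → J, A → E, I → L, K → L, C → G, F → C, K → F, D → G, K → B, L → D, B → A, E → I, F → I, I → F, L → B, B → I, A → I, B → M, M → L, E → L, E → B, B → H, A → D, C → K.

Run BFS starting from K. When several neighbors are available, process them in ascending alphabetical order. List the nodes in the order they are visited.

Visit K; enqueue B, F, L → queue [B, F, L]
Visit B; enqueue A, H, I, M → queue [F, L, A, H, I, M]
Visit F; enqueue C → queue [L, A, H, I, M, C]
Visit L; enqueue D, G → queue [A, H, I, M, C, D, G]
Visit A; enqueue E → queue [H, I, M, C, D, G, E]
Visit H → queue [I, M, C, D, G, E]
Visit I → queue [M, C, D, G, E]
Visit M; enqueue J → queue [C, D, G, E, J]
Visit C → queue [D, G, E, J]
Visit D → queue [G, E, J]
Visit G → queue [E, J]
Visit E → queue [J]
Visit J → queue []

K -> B -> F -> L -> A -> H -> I -> M -> C -> D -> G -> E -> J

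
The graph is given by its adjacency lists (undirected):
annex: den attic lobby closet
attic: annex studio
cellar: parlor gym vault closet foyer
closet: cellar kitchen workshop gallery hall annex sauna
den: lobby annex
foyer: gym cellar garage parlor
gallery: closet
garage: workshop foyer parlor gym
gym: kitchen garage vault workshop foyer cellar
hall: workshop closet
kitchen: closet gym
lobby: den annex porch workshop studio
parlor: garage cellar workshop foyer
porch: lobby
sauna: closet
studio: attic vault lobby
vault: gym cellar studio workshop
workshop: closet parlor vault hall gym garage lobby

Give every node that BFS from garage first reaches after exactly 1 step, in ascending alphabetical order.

Level 0: garage
Level 1: foyer, gym, parlor, workshop
Level 2: cellar, closet, hall, kitchen, lobby, vault
Level 3: annex, den, gallery, porch, sauna, studio
Level 4: attic

foyer, gym, parlor, workshop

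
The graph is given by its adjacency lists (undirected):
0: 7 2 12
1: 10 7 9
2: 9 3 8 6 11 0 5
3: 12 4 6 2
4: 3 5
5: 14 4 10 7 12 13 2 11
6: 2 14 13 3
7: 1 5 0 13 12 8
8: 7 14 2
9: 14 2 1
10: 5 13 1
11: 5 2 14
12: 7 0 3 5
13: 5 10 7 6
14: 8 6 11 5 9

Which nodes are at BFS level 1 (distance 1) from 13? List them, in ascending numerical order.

5, 6, 7, 10

Level 0: 13
Level 1: 5, 6, 7, 10
Level 2: 0, 1, 2, 3, 4, 8, 11, 12, 14
Level 3: 9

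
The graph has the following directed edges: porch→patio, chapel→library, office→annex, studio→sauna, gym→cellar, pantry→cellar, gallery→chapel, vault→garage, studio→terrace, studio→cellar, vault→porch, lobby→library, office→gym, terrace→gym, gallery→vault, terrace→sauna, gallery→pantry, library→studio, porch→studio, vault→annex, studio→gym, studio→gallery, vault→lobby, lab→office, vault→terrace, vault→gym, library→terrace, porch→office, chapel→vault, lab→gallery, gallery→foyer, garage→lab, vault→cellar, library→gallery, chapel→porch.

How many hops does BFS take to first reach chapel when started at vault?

Level 0: vault
Level 1: annex, cellar, garage, gym, lobby, porch, terrace
Level 2: lab, library, office, patio, sauna, studio
Level 3: gallery
Level 4: chapel, foyer, pantry
chapel first appears at level 4.

4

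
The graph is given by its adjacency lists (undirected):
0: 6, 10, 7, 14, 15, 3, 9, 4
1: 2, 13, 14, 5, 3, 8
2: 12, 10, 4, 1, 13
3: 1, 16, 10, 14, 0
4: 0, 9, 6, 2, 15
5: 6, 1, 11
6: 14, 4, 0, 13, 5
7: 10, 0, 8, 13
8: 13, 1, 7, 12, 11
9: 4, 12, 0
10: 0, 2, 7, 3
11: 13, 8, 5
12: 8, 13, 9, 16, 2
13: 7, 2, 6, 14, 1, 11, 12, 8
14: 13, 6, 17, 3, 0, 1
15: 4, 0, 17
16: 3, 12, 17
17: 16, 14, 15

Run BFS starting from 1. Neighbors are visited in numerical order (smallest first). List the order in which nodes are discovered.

1 2 3 5 8 13 14 4 10 12 0 16 6 11 7 17 9 15

Visit 1; enqueue 2, 3, 5, 8, 13, 14 → queue [2, 3, 5, 8, 13, 14]
Visit 2; enqueue 4, 10, 12 → queue [3, 5, 8, 13, 14, 4, 10, 12]
Visit 3; enqueue 0, 16 → queue [5, 8, 13, 14, 4, 10, 12, 0, 16]
Visit 5; enqueue 6, 11 → queue [8, 13, 14, 4, 10, 12, 0, 16, 6, 11]
Visit 8; enqueue 7 → queue [13, 14, 4, 10, 12, 0, 16, 6, 11, 7]
Visit 13 → queue [14, 4, 10, 12, 0, 16, 6, 11, 7]
Visit 14; enqueue 17 → queue [4, 10, 12, 0, 16, 6, 11, 7, 17]
Visit 4; enqueue 9, 15 → queue [10, 12, 0, 16, 6, 11, 7, 17, 9, 15]
Visit 10 → queue [12, 0, 16, 6, 11, 7, 17, 9, 15]
Visit 12 → queue [0, 16, 6, 11, 7, 17, 9, 15]
Visit 0 → queue [16, 6, 11, 7, 17, 9, 15]
Visit 16 → queue [6, 11, 7, 17, 9, 15]
Visit 6 → queue [11, 7, 17, 9, 15]
Visit 11 → queue [7, 17, 9, 15]
Visit 7 → queue [17, 9, 15]
Visit 17 → queue [9, 15]
Visit 9 → queue [15]
Visit 15 → queue []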